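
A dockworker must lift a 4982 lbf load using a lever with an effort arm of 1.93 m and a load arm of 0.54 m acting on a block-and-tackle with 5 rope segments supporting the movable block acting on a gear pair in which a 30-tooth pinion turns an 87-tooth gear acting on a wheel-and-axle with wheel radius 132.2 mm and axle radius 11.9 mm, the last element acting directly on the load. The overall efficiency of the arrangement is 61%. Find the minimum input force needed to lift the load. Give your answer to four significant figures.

14.19 lbf

Lever MA = effort arm / load arm = 1.93/0.54 = 3.5741.
Block-and-tackle MA = number of supporting rope parts = 5.
Gear pair MA = 87/30 = 2.9.
Wheel-and-axle MA = R/r = 132.2/11.9 = 11.109.
Combined ideal MA = 3.5741 × 5 × 2.9 × 11.109 = 575.73.
Actual MA = 575.73 × 0.61 = 351.19.
Effort = load / actual MA = 4982 / 351.19 = 14.186 lbf.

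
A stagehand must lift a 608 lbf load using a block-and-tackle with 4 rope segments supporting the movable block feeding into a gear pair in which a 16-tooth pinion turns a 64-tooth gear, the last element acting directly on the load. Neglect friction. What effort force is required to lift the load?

Block-and-tackle MA = number of supporting rope parts = 4.
Gear pair MA = 64/16 = 4.
Combined ideal MA = 4 × 4 = 16.
Effort = load / MA = 608 / 16 = 38 lbf.

38 lbf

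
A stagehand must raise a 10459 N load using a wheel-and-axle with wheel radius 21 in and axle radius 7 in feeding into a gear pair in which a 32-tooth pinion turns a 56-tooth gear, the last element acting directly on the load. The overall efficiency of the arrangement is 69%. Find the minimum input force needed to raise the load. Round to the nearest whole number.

Wheel-and-axle MA = R/r = 21/7 = 3.
Gear pair MA = 56/32 = 1.75.
Combined ideal MA = 3 × 1.75 = 5.25.
Actual MA = 5.25 × 0.69 = 3.6225.
Effort = load / actual MA = 10459 / 3.6225 = 2887.2 N.

2887 N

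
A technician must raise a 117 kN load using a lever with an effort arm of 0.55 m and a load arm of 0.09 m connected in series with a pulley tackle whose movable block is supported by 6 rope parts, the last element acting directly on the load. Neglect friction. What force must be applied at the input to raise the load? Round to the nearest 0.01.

3.19 kN

Lever MA = effort arm / load arm = 0.55/0.09 = 6.1111.
Block-and-tackle MA = number of supporting rope parts = 6.
Combined ideal MA = 6.1111 × 6 = 36.667.
Effort = load / MA = 117 / 36.667 = 3.1909 kN.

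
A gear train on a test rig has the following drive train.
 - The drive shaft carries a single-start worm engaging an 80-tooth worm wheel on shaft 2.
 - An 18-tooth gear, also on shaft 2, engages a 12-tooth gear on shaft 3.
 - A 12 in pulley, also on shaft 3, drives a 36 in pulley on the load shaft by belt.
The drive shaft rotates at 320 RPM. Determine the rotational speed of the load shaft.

2 RPM

worm 80/1 = 80 → 320/80 = 4 RPM
gear mesh 12/18 = 0.66667 → 4/0.66667 = 6 RPM
belt 36/12 = 3 → 6/3 = 2 RPM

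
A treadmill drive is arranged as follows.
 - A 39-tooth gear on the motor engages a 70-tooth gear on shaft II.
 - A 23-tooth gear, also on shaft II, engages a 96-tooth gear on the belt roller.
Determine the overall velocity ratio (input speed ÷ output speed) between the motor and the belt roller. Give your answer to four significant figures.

7.492

Each stage contributes driven/driver: gear mesh 70/39 = 1.7949, gear mesh 96/23 = 4.1739.
Overall: 1.7949 × 4.1739 = 7.4916.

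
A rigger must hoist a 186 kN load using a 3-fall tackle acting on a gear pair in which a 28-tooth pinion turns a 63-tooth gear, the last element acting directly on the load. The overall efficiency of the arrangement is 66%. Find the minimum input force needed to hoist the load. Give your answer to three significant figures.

Block-and-tackle MA = number of supporting rope parts = 3.
Gear pair MA = 63/28 = 2.25.
Combined ideal MA = 3 × 2.25 = 6.75.
Actual MA = 6.75 × 0.66 = 4.455.
Effort = load / actual MA = 186 / 4.455 = 41.751 kN.

41.8 kN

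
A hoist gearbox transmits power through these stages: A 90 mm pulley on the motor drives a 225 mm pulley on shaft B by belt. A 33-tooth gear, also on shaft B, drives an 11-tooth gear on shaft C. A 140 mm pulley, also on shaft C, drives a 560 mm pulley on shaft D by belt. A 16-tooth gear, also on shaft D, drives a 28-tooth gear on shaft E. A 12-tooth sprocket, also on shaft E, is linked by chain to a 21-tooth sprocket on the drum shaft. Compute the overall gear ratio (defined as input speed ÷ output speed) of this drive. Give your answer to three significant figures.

10.2

Each stage contributes driven/driver: belt 225/90 = 2.5, gear mesh 11/33 = 0.33333, belt 560/140 = 4, gear mesh 28/16 = 1.75, chain 21/12 = 1.75.
Overall: 2.5 × 0.33333 × 4 × 1.75 × 1.75 = 10.208.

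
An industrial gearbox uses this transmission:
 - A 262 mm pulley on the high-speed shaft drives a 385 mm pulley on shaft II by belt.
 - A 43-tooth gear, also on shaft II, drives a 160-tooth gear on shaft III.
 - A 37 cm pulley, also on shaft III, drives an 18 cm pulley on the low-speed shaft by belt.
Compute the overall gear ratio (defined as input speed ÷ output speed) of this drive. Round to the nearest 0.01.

2.66

Each stage contributes driven/driver: belt 385/262 = 1.4695, gear mesh 160/43 = 3.7209, belt 18/37 = 0.48649.
Overall: 1.4695 × 3.7209 × 0.48649 = 2.66.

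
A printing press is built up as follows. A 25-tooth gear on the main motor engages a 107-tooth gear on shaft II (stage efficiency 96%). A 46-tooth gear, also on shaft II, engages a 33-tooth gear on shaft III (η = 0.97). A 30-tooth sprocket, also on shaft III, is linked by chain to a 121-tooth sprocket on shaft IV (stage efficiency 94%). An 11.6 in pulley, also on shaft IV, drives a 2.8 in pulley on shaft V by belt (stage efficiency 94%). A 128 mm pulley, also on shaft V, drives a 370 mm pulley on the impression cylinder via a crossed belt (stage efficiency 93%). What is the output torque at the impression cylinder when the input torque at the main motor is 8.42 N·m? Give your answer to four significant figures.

After the gear mesh (107/25): 8.42 × 4.28 × 0.96 = 34.596 N·m
After the gear mesh (33/46): 34.596 × 0.71739 × 0.97 = 24.074 N·m
After the chain (121/30): 24.074 × 4.0333 × 0.94 = 91.274 N·m
After the belt (2.8/11.6): 91.274 × 0.24138 × 0.94 = 20.71 N·m
After the belt (370/128): 20.71 × 2.8906 × 0.93 = 55.674 N·m

55.67 N·m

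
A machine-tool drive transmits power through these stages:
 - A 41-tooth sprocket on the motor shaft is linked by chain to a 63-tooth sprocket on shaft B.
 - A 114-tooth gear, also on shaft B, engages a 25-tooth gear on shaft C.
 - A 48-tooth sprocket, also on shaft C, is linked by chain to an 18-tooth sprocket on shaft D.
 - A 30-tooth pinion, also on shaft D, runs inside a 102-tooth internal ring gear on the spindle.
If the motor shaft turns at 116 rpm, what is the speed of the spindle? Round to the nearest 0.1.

270.0 rpm

Chain: ratio = 63/41 = 1.5366, so shaft B turns at 116 / 1.5366 = 75.492 rpm.
Gear mesh: ratio = 25/114 = 0.2193, so shaft C turns at 75.492 / 0.2193 = 344.24 rpm.
Chain: ratio = 18/48 = 0.375, so shaft D turns at 344.24 / 0.375 = 917.98 rpm.
Internal gear: ratio = 102/30 = 3.4, so the spindle turns at 917.98 / 3.4 = 270 rpm.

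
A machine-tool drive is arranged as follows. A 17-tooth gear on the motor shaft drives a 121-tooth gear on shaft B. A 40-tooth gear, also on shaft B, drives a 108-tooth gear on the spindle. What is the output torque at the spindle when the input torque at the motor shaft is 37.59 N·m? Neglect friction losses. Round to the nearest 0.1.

After the gear mesh (121/17): 37.59 × 7.1176 = 267.55 N·m
After the gear mesh (108/40): 267.55 × 2.7 = 722.39 N·m

722.4 N·m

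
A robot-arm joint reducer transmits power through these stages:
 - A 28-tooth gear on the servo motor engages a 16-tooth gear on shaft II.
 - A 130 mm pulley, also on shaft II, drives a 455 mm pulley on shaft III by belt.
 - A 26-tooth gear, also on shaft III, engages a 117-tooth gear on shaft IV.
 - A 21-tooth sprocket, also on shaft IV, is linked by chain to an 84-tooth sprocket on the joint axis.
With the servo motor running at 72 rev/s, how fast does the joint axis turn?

the servo motor → shaft II (gear mesh, 16/28): 72 ÷ 0.57143 = 126 rev/s
shaft II → shaft III (belt, 455/130): 126 ÷ 3.5 = 36 rev/s
shaft III → shaft IV (gear mesh, 117/26): 36 ÷ 4.5 = 8 rev/s
shaft IV → the joint axis (chain, 84/21): 8 ÷ 4 = 2 rev/s

2 rev/s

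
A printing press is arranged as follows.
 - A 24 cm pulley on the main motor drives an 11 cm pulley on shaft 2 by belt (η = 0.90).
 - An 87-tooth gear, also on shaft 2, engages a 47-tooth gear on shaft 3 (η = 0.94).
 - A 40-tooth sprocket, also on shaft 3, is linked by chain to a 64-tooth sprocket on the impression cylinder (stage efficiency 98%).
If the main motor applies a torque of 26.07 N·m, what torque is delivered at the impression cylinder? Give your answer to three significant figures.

8.56 N·m

After the belt (11/24): 26.07 × 0.45833 × 0.90 = 10.754 N·m
After the gear mesh (47/87): 10.754 × 0.54023 × 0.94 = 5.461 N·m
After the chain (64/40): 5.461 × 1.6 × 0.98 = 8.5628 N·m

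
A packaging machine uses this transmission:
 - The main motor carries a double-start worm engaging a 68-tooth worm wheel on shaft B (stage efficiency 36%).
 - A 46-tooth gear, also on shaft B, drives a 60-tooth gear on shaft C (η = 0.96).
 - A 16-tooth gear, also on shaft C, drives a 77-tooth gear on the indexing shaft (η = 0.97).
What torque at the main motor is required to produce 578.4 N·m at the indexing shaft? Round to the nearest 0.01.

8.08 N·m

Overall ratio R = 34 × 1.3043 × 4.8125 = 213.42; overall efficiency η = 0.36 × 0.96 × 0.97 = 0.3352.
Input torque = output torque / (R × η) = 578.4 / (213.42 × 0.3352) = 8.0843 N·m.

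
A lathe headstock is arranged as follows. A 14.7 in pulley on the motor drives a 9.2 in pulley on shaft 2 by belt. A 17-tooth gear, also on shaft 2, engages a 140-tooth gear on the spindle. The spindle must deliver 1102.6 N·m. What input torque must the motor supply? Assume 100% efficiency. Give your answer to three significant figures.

Overall ratio R = 0.62585 × 8.2353 = 5.1541.
Input torque = output torque / R = 1102.6 / 5.1541 = 213.93 N·m.

214 N·m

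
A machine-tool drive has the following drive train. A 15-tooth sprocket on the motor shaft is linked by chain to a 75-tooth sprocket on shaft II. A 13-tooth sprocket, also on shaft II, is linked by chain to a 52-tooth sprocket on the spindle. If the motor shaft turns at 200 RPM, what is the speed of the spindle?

Chain: ratio = 75/15 = 5, so shaft II turns at 200 / 5 = 40 RPM.
Chain: ratio = 52/13 = 4, so the spindle turns at 40 / 4 = 10 RPM.

10 RPM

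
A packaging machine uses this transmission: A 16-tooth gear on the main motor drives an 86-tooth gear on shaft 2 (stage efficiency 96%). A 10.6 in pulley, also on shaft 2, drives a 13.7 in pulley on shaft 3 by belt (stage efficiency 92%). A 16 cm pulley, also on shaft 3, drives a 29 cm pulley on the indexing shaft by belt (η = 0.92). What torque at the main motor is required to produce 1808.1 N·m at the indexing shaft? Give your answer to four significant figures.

Overall ratio R = 5.375 × 1.2925 × 1.8125 = 12.591; overall efficiency η = 0.96 × 0.92 × 0.92 = 0.8125.
Input torque = output torque / (R × η) = 1808.1 / (12.591 × 0.8125) = 176.73 N·m.

176.7 N·m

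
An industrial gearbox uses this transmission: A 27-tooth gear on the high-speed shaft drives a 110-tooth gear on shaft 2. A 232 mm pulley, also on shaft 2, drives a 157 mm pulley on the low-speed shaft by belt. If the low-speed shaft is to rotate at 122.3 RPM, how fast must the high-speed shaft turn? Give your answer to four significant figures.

Overall ratio R = 4.0741 × 0.67672 = 2.757.
Required input speed = output speed × R = 122.3 × 2.757 = 337.18 RPM.

337.2 RPM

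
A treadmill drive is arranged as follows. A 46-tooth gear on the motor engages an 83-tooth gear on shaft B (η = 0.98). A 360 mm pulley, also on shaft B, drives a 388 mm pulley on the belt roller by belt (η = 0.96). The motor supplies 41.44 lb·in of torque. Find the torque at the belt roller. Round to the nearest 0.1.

75.8 lb·in

Gear mesh: ratio = 83/46 = 1.8043; torque at shaft B = 41.44 × 1.8043 × 0.98 = 73.277 lb·in.
Belt: ratio = 388/360 = 1.0778; torque at the belt roller = 73.277 × 1.0778 × 0.96 = 75.817 lb·in.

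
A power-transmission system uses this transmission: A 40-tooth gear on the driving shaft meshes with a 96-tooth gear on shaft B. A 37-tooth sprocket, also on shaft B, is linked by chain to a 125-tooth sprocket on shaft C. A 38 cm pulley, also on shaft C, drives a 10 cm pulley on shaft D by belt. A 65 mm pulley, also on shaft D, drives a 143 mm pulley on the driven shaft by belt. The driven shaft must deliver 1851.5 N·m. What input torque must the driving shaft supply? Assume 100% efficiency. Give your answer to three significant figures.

Overall ratio R = 2.4 × 3.3784 × 0.26316 × 2.2 = 4.6942.
Input torque = output torque / R = 1851.5 / 4.6942 = 394.43 N·m.

394 N·m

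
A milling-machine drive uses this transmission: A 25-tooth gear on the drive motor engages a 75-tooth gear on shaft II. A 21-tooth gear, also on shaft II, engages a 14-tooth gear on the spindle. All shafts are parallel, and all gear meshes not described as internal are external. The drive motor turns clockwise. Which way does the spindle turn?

the drive motor → shaft II: external mesh, 1 reversal → CCW.
shaft II → the spindle: external mesh, 1 reversal → CW.
2 reversals in total — an even number — so the spindle turns the same way as the drive motor.

clockwise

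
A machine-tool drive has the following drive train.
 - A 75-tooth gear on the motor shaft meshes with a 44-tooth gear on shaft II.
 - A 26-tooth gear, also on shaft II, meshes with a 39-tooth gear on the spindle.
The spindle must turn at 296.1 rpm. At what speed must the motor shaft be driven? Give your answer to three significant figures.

261 rpm

Overall ratio R = 0.58667 × 1.5 = 0.88.
Required input speed = output speed × R = 296.1 × 0.88 = 260.57 rpm.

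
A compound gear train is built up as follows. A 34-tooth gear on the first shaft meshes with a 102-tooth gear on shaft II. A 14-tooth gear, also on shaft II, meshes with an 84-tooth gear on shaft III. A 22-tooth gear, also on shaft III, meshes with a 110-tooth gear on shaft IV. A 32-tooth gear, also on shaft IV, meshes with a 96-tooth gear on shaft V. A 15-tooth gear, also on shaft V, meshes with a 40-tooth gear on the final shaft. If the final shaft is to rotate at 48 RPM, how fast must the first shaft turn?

34560 RPM

Overall ratio R = 3 × 6 × 5 × 3 × 2.6667 = 720.
Required input speed = output speed × R = 48 × 720 = 34560 RPM.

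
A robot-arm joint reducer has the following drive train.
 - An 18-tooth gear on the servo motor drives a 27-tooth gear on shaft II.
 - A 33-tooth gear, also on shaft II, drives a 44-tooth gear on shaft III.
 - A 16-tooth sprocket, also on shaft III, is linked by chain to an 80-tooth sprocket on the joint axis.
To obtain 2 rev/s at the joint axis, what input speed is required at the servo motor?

Overall ratio R = 1.5 × 1.3333 × 5 = 10.
Required input speed = output speed × R = 2 × 10 = 20 rev/s.

20 rev/s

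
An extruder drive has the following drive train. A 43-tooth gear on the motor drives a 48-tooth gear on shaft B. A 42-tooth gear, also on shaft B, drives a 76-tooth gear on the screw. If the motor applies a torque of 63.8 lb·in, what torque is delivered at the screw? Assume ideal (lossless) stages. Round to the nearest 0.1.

128.9 lb·in

Gear mesh: ratio = 48/43 = 1.1163; torque at shaft B = 63.8 × 1.1163 = 71.219 lb·in.
Gear mesh: ratio = 76/42 = 1.8095; torque at the screw = 71.219 × 1.8095 = 128.87 lb·in.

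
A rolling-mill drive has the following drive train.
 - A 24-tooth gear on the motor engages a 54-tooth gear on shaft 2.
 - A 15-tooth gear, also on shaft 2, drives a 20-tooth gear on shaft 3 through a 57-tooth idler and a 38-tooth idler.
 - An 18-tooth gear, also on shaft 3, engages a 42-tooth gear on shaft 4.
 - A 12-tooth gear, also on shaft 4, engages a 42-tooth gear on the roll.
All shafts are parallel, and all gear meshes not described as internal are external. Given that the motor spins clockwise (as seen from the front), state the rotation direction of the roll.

clockwise

the motor → shaft 2: external mesh, 1 reversal → CCW.
shaft 2 → shaft 3: driver → idler → idler → driven is 3 external meshes, 3 reversals → CW.
shaft 3 → shaft 4: external mesh, 1 reversal → CCW.
shaft 4 → the roll: external mesh, 1 reversal → CW.
6 reversals in total — an even number — so the roll turns the same way as the motor.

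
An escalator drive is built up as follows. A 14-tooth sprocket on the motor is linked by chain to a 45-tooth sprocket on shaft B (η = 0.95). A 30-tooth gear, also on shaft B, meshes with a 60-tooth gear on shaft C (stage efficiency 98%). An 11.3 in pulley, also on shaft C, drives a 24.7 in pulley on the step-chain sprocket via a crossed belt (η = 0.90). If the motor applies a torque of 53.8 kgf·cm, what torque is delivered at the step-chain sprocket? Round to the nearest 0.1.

633.4 kgf·cm

Chain: ratio = 45/14 = 3.2143; torque at shaft B = 53.8 × 3.2143 × 0.95 = 164.28 kgf·cm.
Gear mesh: ratio = 60/30 = 2; torque at shaft C = 164.28 × 2 × 0.98 = 321.99 kgf·cm.
Belt: ratio = 24.7/11.3 = 2.1858; torque at the step-chain sprocket = 321.99 × 2.1858 × 0.90 = 633.44 kgf·cm.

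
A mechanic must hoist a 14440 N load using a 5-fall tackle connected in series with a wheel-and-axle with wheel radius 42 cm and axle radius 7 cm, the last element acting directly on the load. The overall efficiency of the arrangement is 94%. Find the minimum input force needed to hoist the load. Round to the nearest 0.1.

Block-and-tackle MA = number of supporting rope parts = 5.
Wheel-and-axle MA = R/r = 42/7 = 6.
Combined ideal MA = 5 × 6 = 30.
Actual MA = 30 × 0.94 = 28.2.
Effort = load / actual MA = 14440 / 28.2 = 512.06 N.

512.1 N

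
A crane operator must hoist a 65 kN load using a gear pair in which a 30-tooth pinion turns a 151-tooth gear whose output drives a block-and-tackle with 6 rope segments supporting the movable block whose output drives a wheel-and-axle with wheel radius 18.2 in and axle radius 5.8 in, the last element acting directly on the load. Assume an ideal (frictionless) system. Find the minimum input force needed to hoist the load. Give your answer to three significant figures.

0.686 kN

Gear pair MA = 151/30 = 5.0333.
Block-and-tackle MA = number of supporting rope parts = 6.
Wheel-and-axle MA = R/r = 18.2/5.8 = 3.1379.
Combined ideal MA = 5.0333 × 6 × 3.1379 = 94.766.
Effort = load / MA = 65 / 94.766 = 0.6859 kN.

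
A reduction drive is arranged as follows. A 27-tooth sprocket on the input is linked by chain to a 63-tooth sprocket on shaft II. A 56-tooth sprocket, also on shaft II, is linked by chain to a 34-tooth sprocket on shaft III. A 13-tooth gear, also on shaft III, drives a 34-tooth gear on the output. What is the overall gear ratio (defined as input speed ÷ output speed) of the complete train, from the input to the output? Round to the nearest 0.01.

Each stage contributes driven/driver: chain 63/27 = 2.3333, chain 34/56 = 0.60714, gear mesh 34/13 = 2.6154.
Overall: 2.3333 × 0.60714 × 2.6154 = 3.7051.

3.71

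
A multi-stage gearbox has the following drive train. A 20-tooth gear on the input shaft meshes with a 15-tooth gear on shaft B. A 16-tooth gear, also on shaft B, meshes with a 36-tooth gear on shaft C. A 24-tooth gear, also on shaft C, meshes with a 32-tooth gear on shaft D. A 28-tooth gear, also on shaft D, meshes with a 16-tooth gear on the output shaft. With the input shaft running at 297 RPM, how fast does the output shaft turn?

gear mesh 15/20 = 0.75 → 297/0.75 = 396 RPM
gear mesh 36/16 = 2.25 → 396/2.25 = 176 RPM
gear mesh 32/24 = 1.3333 → 176/1.3333 = 132 RPM
gear mesh 16/28 = 0.57143 → 132/0.57143 = 231 RPM

231 RPM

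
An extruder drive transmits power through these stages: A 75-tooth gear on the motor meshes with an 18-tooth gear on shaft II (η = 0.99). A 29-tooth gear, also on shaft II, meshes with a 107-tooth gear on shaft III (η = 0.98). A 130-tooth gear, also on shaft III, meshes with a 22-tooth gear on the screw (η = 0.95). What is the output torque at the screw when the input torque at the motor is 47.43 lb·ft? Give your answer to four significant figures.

Gear mesh: ratio = 18/75 = 0.24; torque at shaft II = 47.43 × 0.24 × 0.99 = 11.269 lb·ft.
Gear mesh: ratio = 107/29 = 3.6897; torque at shaft III = 11.269 × 3.6897 × 0.98 = 40.748 lb·ft.
Gear mesh: ratio = 22/130 = 0.16923; torque at the screw = 40.748 × 0.16923 × 0.95 = 6.5511 lb·ft.

6.551 lb·ft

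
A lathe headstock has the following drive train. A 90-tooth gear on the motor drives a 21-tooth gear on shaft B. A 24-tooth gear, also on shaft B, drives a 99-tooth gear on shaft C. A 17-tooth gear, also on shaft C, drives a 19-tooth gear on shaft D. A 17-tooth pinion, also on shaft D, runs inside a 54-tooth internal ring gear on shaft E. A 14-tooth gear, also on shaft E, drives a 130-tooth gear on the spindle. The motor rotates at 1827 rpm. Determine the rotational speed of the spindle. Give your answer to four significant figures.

57.58 rpm

Gear mesh: ratio = 21/90 = 0.23333, so shaft B turns at 1827 / 0.23333 = 7830 rpm.
Gear mesh: ratio = 99/24 = 4.125, so shaft C turns at 7830 / 4.125 = 1898.2 rpm.
Gear mesh: ratio = 19/17 = 1.1176, so shaft D turns at 1898.2 / 1.1176 = 1698.4 rpm.
Internal gear: ratio = 54/17 = 3.1765, so shaft E turns at 1698.4 / 3.1765 = 534.67 rpm.
Gear mesh: ratio = 130/14 = 9.2857, so the spindle turns at 534.67 / 9.2857 = 57.58 rpm.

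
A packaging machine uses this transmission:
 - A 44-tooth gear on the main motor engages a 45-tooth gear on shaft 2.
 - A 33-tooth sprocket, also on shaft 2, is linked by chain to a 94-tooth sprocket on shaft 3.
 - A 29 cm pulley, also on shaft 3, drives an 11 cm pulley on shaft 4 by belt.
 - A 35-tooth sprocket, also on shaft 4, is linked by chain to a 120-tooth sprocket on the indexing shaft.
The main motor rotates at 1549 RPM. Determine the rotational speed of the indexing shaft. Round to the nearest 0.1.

408.9 RPM

the main motor → shaft 2 (gear mesh, 45/44): 1549 ÷ 1.0227 = 1514.6 RPM
shaft 2 → shaft 3 (chain, 94/33): 1514.6 ÷ 2.8485 = 531.71 RPM
shaft 3 → shaft 4 (belt, 11/29): 531.71 ÷ 0.37931 = 1401.8 RPM
shaft 4 → the indexing shaft (chain, 120/35): 1401.8 ÷ 3.4286 = 408.86 RPM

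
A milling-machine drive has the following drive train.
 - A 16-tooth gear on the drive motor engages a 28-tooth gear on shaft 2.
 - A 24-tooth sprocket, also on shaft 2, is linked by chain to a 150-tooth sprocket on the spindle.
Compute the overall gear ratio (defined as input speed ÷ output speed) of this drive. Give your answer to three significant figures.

Each stage contributes driven/driver: gear mesh 28/16 = 1.75, chain 150/24 = 6.25.
Overall: 1.75 × 6.25 = 10.938.

10.9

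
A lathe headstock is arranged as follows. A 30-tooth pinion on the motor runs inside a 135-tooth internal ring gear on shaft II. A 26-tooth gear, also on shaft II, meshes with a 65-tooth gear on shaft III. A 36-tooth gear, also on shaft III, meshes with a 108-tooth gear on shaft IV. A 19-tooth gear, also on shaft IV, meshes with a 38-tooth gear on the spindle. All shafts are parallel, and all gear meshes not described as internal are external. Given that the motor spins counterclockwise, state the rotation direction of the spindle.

the motor → shaft II: internal mesh, same direction → CCW.
shaft II → shaft III: external mesh, 1 reversal → CW.
shaft III → shaft IV: external mesh, 1 reversal → CCW.
shaft IV → the spindle: external mesh, 1 reversal → CW.
3 reversals in total — an odd number — so the spindle turns opposite to the motor.

clockwise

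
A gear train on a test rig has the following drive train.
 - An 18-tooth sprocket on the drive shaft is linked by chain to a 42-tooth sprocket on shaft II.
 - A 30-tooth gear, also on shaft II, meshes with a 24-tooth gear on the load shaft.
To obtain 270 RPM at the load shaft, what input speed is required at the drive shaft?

Overall ratio R = 2.3333 × 0.8 = 1.8667.
Required input speed = output speed × R = 270 × 1.8667 = 504 RPM.

504 RPM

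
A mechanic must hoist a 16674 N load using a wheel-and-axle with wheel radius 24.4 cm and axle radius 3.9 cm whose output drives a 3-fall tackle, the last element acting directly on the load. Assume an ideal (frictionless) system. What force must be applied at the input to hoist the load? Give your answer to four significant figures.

888.4 N

Wheel-and-axle MA = R/r = 24.4/3.9 = 6.2564.
Block-and-tackle MA = number of supporting rope parts = 3.
Combined ideal MA = 6.2564 × 3 = 18.769.
Effort = load / MA = 16674 / 18.769 = 888.37 N.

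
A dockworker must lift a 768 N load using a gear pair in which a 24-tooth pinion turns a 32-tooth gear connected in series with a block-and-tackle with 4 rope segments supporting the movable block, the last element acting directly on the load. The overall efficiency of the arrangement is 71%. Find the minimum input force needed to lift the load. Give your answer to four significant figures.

202.8 N

Gear pair MA = 32/24 = 1.3333.
Block-and-tackle MA = number of supporting rope parts = 4.
Combined ideal MA = 1.3333 × 4 = 5.3333.
Actual MA = 5.3333 × 0.71 = 3.7867.
Effort = load / actual MA = 768 / 3.7867 = 202.82 N.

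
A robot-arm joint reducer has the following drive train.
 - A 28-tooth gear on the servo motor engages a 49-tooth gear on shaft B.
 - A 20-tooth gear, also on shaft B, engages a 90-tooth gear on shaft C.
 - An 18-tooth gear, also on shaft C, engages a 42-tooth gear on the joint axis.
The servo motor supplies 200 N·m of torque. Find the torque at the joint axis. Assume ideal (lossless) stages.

gear mesh 49/28 = 1.75 → τ = 200·1.75 = 350 N·m
gear mesh 90/20 = 4.5 → τ = 350·4.5 = 1575 N·m
gear mesh 42/18 = 2.3333 → τ = 1575·2.3333 = 3675 N·m

3675 N·m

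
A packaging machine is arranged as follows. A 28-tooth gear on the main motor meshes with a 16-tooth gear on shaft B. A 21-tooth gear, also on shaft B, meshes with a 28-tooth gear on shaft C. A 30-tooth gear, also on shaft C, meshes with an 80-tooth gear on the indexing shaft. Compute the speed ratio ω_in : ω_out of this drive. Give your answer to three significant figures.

2.03

Each stage contributes driven/driver: gear mesh 16/28 = 0.57143, gear mesh 28/21 = 1.3333, gear mesh 80/30 = 2.6667.
Overall: 0.57143 × 1.3333 × 2.6667 = 2.0317.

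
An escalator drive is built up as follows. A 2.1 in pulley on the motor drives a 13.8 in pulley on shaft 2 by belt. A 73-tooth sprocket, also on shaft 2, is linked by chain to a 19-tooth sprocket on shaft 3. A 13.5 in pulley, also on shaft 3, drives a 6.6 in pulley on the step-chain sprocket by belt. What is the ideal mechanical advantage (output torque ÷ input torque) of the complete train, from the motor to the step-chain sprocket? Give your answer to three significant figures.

Each stage contributes driven/driver: belt 13.8/2.1 = 6.5714, chain 19/73 = 0.26027, belt 6.6/13.5 = 0.48889.
Overall: 6.5714 × 0.26027 × 0.48889 = 0.83618.

0.836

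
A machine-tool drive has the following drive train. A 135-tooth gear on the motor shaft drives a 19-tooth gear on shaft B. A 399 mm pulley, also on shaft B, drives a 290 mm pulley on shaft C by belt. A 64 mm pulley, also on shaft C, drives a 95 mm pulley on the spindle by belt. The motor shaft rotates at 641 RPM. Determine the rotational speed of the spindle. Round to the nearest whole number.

the motor shaft → shaft B (gear mesh, 19/135): 641 ÷ 0.14074 = 4554.5 RPM
shaft B → shaft C (belt, 290/399): 4554.5 ÷ 0.72682 = 6266.3 RPM
shaft C → the spindle (belt, 95/64): 6266.3 ÷ 1.4844 = 4221.5 RPM

4222 RPM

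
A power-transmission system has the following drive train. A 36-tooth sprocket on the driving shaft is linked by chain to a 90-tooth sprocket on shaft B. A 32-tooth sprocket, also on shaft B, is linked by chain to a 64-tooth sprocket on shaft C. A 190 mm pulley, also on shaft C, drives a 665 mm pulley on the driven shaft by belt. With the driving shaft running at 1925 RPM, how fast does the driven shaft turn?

110 RPM

chain 90/36 = 2.5 → 1925/2.5 = 770 RPM
chain 64/32 = 2 → 770/2 = 385 RPM
belt 665/190 = 3.5 → 385/3.5 = 110 RPM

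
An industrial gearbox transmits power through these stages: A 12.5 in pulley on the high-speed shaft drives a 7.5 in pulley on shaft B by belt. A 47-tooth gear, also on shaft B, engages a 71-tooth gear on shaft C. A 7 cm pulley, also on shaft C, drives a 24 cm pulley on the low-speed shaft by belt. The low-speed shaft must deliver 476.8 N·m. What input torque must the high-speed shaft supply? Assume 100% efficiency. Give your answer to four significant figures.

153.4 N·m

Overall ratio R = 0.6 × 1.5106 × 3.4286 = 3.1076.
Input torque = output torque / R = 476.8 / 3.1076 = 153.43 N·m.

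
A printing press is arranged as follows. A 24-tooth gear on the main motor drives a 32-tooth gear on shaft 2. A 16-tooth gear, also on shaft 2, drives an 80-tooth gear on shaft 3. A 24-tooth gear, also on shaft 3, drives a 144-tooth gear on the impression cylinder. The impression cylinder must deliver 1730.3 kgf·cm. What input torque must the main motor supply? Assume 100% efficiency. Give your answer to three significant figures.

Overall ratio R = 1.3333 × 5 × 6 = 40.
Input torque = output torque / R = 1730.3 / 40 = 43.258 kgf·cm.

43.3 kgf·cm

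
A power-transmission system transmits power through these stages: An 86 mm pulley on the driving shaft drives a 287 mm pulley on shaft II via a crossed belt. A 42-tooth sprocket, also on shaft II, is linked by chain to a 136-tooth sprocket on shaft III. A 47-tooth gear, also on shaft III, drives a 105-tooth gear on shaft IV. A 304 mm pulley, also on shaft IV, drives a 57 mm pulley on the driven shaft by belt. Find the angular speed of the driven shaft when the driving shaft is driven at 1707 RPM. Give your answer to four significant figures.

377.1 RPM

Belt: ratio = 287/86 = 3.3372, so shaft II turns at 1707 / 3.3372 = 511.51 RPM.
Chain: ratio = 136/42 = 3.2381, so shaft III turns at 511.51 / 3.2381 = 157.96 RPM.
Gear mesh: ratio = 105/47 = 2.234, so shaft IV turns at 157.96 / 2.234 = 70.708 RPM.
Belt: ratio = 57/304 = 0.1875, so the driven shaft turns at 70.708 / 0.1875 = 377.11 RPM.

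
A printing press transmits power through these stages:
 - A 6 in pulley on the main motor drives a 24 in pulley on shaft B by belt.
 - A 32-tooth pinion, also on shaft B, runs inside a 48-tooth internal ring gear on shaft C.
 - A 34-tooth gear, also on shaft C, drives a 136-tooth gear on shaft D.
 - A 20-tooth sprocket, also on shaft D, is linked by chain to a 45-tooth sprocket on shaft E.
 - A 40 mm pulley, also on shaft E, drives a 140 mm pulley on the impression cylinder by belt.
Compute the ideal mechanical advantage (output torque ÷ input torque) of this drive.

189

Each stage contributes driven/driver: belt 24/6 = 4, internal gear 48/32 = 1.5, gear mesh 136/34 = 4, chain 45/20 = 2.25, belt 140/40 = 3.5.
Overall: 4 × 1.5 × 4 × 2.25 × 3.5 = 189.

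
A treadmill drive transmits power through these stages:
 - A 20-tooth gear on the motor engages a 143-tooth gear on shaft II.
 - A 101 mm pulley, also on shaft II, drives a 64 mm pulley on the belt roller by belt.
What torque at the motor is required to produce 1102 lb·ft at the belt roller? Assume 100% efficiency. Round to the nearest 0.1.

Overall ratio R = 7.15 × 0.63366 = 4.5307.
Input torque = output torque / R = 1102 / 4.5307 = 243.23 lb·ft.

243.2 lb·ft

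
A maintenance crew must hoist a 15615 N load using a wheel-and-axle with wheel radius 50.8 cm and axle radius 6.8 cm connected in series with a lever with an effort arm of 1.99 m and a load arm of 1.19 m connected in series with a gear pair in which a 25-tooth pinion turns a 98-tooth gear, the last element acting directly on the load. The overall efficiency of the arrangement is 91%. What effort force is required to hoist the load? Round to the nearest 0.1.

Wheel-and-axle MA = R/r = 50.8/6.8 = 7.4706.
Lever MA = effort arm / load arm = 1.99/1.19 = 1.6723.
Gear pair MA = 98/25 = 3.92.
Combined ideal MA = 7.4706 × 1.6723 × 3.92 = 48.972.
Actual MA = 48.972 × 0.91 = 44.564.
Effort = load / actual MA = 15615 / 44.564 = 350.39 N.

350.4 N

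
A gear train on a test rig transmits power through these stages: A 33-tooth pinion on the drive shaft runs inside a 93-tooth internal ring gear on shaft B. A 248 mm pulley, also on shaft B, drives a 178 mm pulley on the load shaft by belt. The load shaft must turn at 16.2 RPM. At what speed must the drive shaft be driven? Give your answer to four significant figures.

Overall ratio R = 2.8182 × 0.71774 = 2.0227.
Required input speed = output speed × R = 16.2 × 2.0227 = 32.768 RPM.

32.77 RPM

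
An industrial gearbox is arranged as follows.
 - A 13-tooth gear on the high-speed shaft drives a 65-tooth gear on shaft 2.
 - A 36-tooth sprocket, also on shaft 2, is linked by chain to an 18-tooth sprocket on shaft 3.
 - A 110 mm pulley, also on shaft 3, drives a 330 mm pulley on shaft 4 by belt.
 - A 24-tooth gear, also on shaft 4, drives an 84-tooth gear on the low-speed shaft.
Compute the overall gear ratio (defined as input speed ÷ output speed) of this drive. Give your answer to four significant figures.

26.25

Each stage contributes driven/driver: gear mesh 65/13 = 5, chain 18/36 = 0.5, belt 330/110 = 3, gear mesh 84/24 = 3.5.
Overall: 5 × 0.5 × 3 × 3.5 = 26.25.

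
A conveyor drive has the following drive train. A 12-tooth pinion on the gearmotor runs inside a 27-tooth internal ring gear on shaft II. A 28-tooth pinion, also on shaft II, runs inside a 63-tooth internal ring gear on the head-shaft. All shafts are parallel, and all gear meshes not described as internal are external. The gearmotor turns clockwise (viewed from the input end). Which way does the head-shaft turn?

clockwise

the gearmotor → shaft II: internal mesh, same direction → CW.
shaft II → the head-shaft: internal mesh, same direction → CW.
0 reversals in total — an even number — so the head-shaft turns the same way as the gearmotor.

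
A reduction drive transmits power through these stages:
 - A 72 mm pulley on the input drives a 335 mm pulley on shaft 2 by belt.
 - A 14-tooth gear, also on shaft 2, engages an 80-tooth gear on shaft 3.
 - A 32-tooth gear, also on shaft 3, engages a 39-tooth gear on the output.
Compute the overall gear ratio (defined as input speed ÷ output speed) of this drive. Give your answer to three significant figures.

Each stage contributes driven/driver: belt 335/72 = 4.6528, gear mesh 80/14 = 5.7143, gear mesh 39/32 = 1.2188.
Overall: 4.6528 × 5.7143 × 1.2188 = 32.403.

32.4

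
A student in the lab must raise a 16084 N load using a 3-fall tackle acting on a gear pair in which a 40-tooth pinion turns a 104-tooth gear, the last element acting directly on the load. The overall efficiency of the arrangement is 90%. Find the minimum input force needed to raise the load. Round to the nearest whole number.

2291 N

Block-and-tackle MA = number of supporting rope parts = 3.
Gear pair MA = 104/40 = 2.6.
Combined ideal MA = 3 × 2.6 = 7.8.
Actual MA = 7.8 × 0.90 = 7.02.
Effort = load / actual MA = 16084 / 7.02 = 2291.2 N.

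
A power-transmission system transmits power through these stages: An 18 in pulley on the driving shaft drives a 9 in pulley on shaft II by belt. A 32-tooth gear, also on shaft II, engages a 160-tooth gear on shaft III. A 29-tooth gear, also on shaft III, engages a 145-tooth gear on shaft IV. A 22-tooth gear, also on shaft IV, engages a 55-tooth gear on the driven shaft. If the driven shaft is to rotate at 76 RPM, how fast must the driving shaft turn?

Overall ratio R = 0.5 × 5 × 5 × 2.5 = 31.25.
Required input speed = output speed × R = 76 × 31.25 = 2375 RPM.

2375 RPM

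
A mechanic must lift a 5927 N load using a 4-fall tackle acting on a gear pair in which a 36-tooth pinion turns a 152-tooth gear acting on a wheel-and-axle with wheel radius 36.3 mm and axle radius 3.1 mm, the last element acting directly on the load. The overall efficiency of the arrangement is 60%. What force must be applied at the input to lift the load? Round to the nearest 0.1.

Block-and-tackle MA = number of supporting rope parts = 4.
Gear pair MA = 152/36 = 4.2222.
Wheel-and-axle MA = R/r = 36.3/3.1 = 11.71.
Combined ideal MA = 4 × 4.2222 × 11.71 = 197.76.
Actual MA = 197.76 × 0.60 = 118.66.
Effort = load / actual MA = 5927 / 118.66 = 49.95 N.

50.0 N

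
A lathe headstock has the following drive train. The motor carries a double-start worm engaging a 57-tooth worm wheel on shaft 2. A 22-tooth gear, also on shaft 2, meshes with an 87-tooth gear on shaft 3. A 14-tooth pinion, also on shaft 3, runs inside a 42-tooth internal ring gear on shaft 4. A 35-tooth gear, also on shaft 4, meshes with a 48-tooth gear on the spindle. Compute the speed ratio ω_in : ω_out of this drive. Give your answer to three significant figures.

Each stage contributes driven/driver: worm 57/2 = 28.5, gear mesh 87/22 = 3.9545, internal gear 42/14 = 3, gear mesh 48/35 = 1.3714.
Overall: 28.5 × 3.9545 × 3 × 1.3714 = 463.7.

464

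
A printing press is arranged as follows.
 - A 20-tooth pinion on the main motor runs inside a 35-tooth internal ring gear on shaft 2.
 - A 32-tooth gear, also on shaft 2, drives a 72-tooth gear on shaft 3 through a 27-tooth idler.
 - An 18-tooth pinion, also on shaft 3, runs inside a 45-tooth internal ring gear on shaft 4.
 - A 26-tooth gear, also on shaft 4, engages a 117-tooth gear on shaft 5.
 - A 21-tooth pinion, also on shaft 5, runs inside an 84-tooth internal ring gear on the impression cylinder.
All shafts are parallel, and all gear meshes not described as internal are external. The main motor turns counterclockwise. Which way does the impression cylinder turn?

clockwise

the main motor → shaft 2: internal mesh, same direction → CCW.
shaft 2 → shaft 3: driver → idler → driven is 2 external meshes, 2 reversals → CCW.
shaft 3 → shaft 4: internal mesh, same direction → CCW.
shaft 4 → shaft 5: external mesh, 1 reversal → CW.
shaft 5 → the impression cylinder: internal mesh, same direction → CW.
3 reversals in total — an odd number — so the impression cylinder turns opposite to the main motor.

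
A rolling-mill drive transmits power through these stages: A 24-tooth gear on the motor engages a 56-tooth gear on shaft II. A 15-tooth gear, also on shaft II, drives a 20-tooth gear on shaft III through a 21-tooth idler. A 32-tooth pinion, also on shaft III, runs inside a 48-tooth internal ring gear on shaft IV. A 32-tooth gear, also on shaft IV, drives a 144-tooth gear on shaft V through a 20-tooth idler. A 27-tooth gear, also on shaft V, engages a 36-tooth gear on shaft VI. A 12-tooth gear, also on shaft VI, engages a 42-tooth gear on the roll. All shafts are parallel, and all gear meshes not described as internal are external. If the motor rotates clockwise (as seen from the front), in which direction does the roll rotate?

the motor → shaft II: external mesh, 1 reversal → CCW.
shaft II → shaft III: driver → idler → driven is 2 external meshes, 2 reversals → CCW.
shaft III → shaft IV: internal mesh, same direction → CCW.
shaft IV → shaft V: driver → idler → driven is 2 external meshes, 2 reversals → CCW.
shaft V → shaft VI: external mesh, 1 reversal → CW.
shaft VI → the roll: external mesh, 1 reversal → CCW.
7 reversals in total — an odd number — so the roll turns opposite to the motor.

anticlockwise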